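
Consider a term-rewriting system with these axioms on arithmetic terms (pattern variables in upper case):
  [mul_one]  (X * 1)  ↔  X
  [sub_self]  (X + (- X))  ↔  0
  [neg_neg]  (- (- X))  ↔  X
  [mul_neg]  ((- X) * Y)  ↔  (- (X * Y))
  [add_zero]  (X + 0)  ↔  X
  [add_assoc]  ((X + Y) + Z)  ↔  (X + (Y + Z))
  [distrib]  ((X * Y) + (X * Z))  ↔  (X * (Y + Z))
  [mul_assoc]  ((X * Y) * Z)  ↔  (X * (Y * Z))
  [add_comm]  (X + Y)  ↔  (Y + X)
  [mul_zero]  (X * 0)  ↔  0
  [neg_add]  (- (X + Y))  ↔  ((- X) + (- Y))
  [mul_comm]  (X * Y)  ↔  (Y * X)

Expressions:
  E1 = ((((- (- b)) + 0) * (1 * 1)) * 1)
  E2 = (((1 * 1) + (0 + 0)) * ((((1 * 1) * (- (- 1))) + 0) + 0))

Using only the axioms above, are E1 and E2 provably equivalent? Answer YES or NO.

NO

All listed rules preserve value, hence provable equivalence implies equal values everywhere; look for a separating assignment.
b=0 gives E1 ↦ 0, E2 ↦ 1; values differ ⇒ not provably equivalent.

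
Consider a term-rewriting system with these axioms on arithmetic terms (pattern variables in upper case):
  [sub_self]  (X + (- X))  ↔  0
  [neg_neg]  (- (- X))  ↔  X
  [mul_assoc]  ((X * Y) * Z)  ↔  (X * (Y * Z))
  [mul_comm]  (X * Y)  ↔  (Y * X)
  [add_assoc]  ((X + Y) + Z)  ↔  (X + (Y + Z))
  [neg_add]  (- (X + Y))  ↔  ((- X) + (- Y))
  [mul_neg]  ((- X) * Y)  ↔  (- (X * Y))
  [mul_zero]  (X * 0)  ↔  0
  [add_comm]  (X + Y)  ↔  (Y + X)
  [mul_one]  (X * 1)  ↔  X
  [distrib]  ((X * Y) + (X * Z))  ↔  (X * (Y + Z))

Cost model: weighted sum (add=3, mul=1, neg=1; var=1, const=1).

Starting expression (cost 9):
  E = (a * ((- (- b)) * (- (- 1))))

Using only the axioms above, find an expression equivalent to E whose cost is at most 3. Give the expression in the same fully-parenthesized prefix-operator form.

(1) (- (- b))  =[neg_neg →]=  b    ⊢ (a * (b * (- (- 1))))
(2) (- (- 1))  =[neg_neg →]=  1    ⊢ (a * (b * 1))
(3) (b * 1)  =[mul_one →]=  b    ⊢ cost 3, within 3

(a * b)   [cost 3]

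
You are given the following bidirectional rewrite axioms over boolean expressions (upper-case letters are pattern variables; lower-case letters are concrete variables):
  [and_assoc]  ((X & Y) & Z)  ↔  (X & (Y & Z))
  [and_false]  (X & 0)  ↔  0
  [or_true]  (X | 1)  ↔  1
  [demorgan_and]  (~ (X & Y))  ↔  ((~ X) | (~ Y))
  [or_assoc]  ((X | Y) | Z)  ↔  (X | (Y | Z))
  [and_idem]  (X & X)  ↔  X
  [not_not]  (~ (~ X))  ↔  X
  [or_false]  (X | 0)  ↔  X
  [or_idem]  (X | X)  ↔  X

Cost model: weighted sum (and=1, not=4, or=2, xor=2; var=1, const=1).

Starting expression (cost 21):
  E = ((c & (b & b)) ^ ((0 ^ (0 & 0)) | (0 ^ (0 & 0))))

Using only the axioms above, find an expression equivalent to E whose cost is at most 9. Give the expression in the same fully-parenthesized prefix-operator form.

1. [or_idem →] ((0 ^ (0 & 0)) | (0 ^ (0 & 0)))  →  (0 ^ (0 & 0));  E = ((c & (b & b)) ^ (0 ^ (0 & 0)))
2. [and_idem →] (b & b)  →  b;  E = ((c & b) ^ (0 ^ (0 & 0)))
3. [and_idem →] (0 & 0)  →  0;  cost 9 ≤ 9, done

((c & b) ^ (0 ^ 0))   [cost 9]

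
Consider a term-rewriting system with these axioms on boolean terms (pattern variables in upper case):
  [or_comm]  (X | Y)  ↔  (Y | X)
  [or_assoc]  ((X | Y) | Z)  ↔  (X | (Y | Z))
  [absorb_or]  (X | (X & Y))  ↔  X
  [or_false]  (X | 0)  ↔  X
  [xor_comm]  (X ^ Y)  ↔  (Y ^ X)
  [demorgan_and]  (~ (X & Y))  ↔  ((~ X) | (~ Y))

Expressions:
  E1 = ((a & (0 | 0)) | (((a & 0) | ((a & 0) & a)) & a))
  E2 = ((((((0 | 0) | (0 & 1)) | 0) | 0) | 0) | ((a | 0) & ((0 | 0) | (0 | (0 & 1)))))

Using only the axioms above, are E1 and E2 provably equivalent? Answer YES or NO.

(1) ((a & 0) | ((a & 0) & a))  =[absorb_or →]=  (a & 0)    ⊢ ((a & (0 | 0)) | ((a & 0) & a))
(2) (0 | 0)  =[or_false →]=  0    ⊢ ((a & 0) | ((a & 0) & a))
(3) ((a & 0) | ((a & 0) & a))  =[absorb_or →]=  (a & 0)
(4) (a & 0)  =[or_false ←]=  ((a & 0) | 0)
(5) 0  =[or_false ←]=  (0 | 0)    ⊢ ((a & (0 | 0)) | 0)
(6) (0 | 0)  =[or_false ←]=  ((0 | 0) | 0)    ⊢ ((a & ((0 | 0) | 0)) | 0)
(7) 0  =[or_false ←]=  (0 | 0)    ⊢ ((a & ((0 | 0) | 0)) | (0 | 0))
(8) 0  =[absorb_or ←]=  (0 | (0 & 1))    ⊢ ((a & ((0 | 0) | 0)) | ((0 | (0 & 1)) | 0))
(9) 0  =[or_false ←]=  (0 | 0)    ⊢ ((a & ((0 | 0) | 0)) | (((0 | 0) | (0 & 1)) | 0))
(10) 0  =[absorb_or ←]=  (0 | (0 & 1))    ⊢ ((a & ((0 | 0) | (0 | (0 & 1)))) | (((0 | 0) | (0 & 1)) | 0))
(11) (((0 | 0) | (0 & 1)) | 0)  =[or_false ←]=  ((((0 | 0) | (0 & 1)) | 0) | 0)    ⊢ ((a & ((0 | 0) | (0 | (0 & 1)))) | ((((0 | 0) | (0 & 1)) | 0) | 0))
(12) a  =[or_false ←]=  (a | 0)    ⊢ (((a | 0) & ((0 | 0) | (0 | (0 & 1)))) | ((((0 | 0) | (0 & 1)) | 0) | 0))
(13) (((a | 0) & ((0 | 0) | (0 | (0 & 1)))) | ((((0 | 0) | (0 & 1)) | 0) | 0))  =[or_comm →]=  (((((0 | 0) | (0 & 1)) | 0) | 0) | ((a | 0) & ((0 | 0) | (0 | (0 & 1)))))
(14) ((0 | 0) | (0 & 1))  =[or_false ←]=  (((0 | 0) | (0 & 1)) | 0)    ⊢ E2

YES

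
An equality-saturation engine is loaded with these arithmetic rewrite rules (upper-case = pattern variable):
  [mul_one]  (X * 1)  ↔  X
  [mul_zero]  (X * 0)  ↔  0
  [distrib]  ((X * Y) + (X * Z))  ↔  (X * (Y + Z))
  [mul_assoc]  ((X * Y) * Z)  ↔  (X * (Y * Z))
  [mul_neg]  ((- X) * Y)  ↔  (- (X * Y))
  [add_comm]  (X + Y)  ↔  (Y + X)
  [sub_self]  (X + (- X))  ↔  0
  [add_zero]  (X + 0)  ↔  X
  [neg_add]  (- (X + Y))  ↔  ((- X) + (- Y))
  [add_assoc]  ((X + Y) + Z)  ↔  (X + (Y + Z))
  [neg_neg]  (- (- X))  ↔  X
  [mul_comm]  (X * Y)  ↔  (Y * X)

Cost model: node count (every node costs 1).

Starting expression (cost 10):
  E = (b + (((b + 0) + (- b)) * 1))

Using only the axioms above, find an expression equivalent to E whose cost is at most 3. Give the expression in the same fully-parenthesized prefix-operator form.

1. [add_zero →] (b + 0)  →  b;  E = (b + ((b + (- b)) * 1))
2. [sub_self →] (b + (- b))  →  0;  E = (b + (0 * 1))
3. [mul_one →] (0 * 1)  →  0;  cost 3 ≤ 3, done

(b + 0)   [cost 3]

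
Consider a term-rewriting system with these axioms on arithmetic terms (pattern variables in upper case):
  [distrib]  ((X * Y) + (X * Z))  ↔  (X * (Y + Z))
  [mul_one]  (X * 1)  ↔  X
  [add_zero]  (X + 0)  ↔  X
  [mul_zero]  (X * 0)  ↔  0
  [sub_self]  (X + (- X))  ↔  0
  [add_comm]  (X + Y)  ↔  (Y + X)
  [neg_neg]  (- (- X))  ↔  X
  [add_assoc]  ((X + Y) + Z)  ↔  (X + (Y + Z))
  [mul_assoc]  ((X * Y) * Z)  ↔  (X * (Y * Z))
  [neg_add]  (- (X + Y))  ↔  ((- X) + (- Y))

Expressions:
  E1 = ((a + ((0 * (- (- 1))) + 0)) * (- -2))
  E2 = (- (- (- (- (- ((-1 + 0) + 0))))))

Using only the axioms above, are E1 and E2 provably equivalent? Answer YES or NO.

NO

Every axiom is a valid identity, so a rewrite proof would force E1 and E2 to agree under every assignment.
At a=0: E1 = 0 but E2 = 1; they differ, so no derivation exists.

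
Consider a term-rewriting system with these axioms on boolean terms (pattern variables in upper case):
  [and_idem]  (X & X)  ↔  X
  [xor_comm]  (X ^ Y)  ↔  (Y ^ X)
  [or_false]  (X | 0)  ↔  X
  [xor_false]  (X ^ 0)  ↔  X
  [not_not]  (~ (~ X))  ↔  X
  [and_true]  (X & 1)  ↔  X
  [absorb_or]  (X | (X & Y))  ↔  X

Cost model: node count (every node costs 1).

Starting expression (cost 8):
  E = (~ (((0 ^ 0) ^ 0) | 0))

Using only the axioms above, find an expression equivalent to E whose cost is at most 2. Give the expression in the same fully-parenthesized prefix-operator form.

step 1: xor_false (→) rewrites ((0 ^ 0) ^ 0) into (0 ^ 0), now (~ ((0 ^ 0) | 0))
step 2: or_false (→) rewrites ((0 ^ 0) | 0) into (0 ^ 0), now (~ (0 ^ 0))
step 3: xor_false (→) rewrites (0 ^ 0) into 0, reaching cost 2 (bound 2)

(~ 0)   [cost 2]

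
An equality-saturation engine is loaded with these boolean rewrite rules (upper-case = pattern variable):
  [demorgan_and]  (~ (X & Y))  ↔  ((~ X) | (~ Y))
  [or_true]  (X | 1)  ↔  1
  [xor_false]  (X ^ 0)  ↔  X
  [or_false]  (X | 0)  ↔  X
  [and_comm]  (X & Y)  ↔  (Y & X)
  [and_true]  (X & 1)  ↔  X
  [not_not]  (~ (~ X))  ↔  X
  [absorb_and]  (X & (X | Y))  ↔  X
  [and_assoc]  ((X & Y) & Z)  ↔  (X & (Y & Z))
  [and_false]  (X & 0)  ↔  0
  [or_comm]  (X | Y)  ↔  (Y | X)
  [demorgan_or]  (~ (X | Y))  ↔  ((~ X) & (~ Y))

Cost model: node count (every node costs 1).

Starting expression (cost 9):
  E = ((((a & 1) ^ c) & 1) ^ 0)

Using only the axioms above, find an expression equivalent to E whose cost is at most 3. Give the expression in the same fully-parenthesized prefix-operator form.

(a ^ c)   [cost 3]

step 1: xor_false (→) rewrites ((((a & 1) ^ c) & 1) ^ 0) into (((a & 1) ^ c) & 1)
step 2: and_true (→) rewrites (((a & 1) ^ c) & 1) into ((a & 1) ^ c)
step 3: and_true (→) rewrites (a & 1) into a, reaching cost 3 (bound 3)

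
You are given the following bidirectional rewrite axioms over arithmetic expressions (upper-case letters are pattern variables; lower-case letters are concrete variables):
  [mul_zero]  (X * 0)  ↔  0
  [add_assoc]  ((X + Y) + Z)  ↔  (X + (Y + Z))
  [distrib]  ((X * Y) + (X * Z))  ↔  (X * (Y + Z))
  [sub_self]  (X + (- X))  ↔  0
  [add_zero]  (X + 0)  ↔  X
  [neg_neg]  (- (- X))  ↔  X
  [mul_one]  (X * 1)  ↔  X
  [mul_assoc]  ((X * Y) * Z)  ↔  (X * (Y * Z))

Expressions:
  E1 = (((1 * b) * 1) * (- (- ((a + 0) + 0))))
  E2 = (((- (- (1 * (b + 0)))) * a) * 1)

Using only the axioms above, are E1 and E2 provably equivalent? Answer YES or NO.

YES

(1) (a + 0)  =[add_zero →]=  a    ⊢ (((1 * b) * 1) * (- (- (a + 0))))
(2) (- (- (a + 0)))  =[neg_neg →]=  (a + 0)    ⊢ (((1 * b) * 1) * (a + 0))
(3) (a + 0)  =[add_zero →]=  a    ⊢ (((1 * b) * 1) * a)
(4) ((1 * b) * 1)  =[mul_one →]=  (1 * b)    ⊢ ((1 * b) * a)
(5) ((1 * b) * a)  =[mul_one ←]=  (((1 * b) * a) * 1)
(6) b  =[add_zero ←]=  (b + 0)    ⊢ (((1 * (b + 0)) * a) * 1)
(7) (1 * (b + 0))  =[neg_neg ←]=  (- (- (1 * (b + 0))))    ⊢ E2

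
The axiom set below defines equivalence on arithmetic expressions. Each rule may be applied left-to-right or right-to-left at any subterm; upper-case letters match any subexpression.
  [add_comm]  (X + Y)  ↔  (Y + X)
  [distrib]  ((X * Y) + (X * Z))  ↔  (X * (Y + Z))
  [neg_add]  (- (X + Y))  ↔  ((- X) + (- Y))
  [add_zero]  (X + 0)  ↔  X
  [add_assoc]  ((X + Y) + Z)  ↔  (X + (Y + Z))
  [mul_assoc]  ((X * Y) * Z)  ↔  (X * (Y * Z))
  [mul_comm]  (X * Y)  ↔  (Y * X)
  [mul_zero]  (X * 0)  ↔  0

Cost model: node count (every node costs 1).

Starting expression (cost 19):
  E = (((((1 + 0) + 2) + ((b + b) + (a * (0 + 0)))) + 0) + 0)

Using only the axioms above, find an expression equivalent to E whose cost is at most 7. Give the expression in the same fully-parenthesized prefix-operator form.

((1 + 2) + (b + b))   [cost 7]

step 1: add_zero (→) rewrites (0 + 0) into 0, now (((((1 + 0) + 2) + ((b + b) + (a * 0))) + 0) + 0)
step 2: mul_zero (→) rewrites (a * 0) into 0, now (((((1 + 0) + 2) + ((b + b) + 0)) + 0) + 0)
step 3: add_zero (→) rewrites ((((1 + 0) + 2) + ((b + b) + 0)) + 0) into (((1 + 0) + 2) + ((b + b) + 0)), now ((((1 + 0) + 2) + ((b + b) + 0)) + 0)
step 4: add_zero (→) rewrites (1 + 0) into 1, now (((1 + 2) + ((b + b) + 0)) + 0)
step 5: add_zero (→) rewrites ((b + b) + 0) into (b + b), now (((1 + 2) + (b + b)) + 0)
step 6: add_zero (→) rewrites (((1 + 2) + (b + b)) + 0) into ((1 + 2) + (b + b)), reaching cost 7 (bound 7)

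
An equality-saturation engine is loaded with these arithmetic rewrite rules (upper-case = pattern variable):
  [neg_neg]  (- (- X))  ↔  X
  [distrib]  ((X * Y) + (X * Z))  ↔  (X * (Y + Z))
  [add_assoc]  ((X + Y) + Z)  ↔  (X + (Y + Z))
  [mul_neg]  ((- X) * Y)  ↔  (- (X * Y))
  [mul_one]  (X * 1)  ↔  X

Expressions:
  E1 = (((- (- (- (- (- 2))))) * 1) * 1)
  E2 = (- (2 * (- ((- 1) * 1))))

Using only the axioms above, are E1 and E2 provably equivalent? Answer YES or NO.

YES

step 1: neg_neg (→) rewrites (- (- (- 2))) into (- 2), now (((- (- (- 2))) * 1) * 1)
step 2: mul_neg (→) rewrites ((- (- (- 2))) * 1) into (- ((- (- 2)) * 1)), now ((- ((- (- 2)) * 1)) * 1)
step 3: mul_one (→) rewrites ((- (- 2)) * 1) into (- (- 2)), now ((- (- (- 2))) * 1)
step 4: neg_neg (→) rewrites (- (- 2)) into 2, now ((- 2) * 1)
step 5: mul_one (→) rewrites ((- 2) * 1) into (- 2)
step 6: mul_one (←) rewrites 2 into (2 * 1), now (- (2 * 1))
step 7: neg_neg (←) rewrites 1 into (- (- 1)), now (- (2 * (- (- 1))))
step 8: mul_one (←) rewrites (- 1) into ((- 1) * 1), which is E2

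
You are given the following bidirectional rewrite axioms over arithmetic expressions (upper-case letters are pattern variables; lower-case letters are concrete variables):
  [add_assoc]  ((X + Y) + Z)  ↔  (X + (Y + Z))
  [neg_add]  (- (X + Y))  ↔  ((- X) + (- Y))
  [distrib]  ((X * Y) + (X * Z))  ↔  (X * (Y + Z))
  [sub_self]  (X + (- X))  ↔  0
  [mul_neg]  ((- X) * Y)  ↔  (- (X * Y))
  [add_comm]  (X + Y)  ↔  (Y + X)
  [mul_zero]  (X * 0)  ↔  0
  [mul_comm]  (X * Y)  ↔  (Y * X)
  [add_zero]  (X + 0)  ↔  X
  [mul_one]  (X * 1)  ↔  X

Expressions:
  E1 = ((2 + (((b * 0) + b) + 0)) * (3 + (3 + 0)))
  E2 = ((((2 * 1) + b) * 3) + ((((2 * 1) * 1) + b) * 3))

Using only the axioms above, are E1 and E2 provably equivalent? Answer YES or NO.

YES

step 1: mul_zero (→) rewrites (b * 0) into 0, now ((2 + ((0 + b) + 0)) * (3 + (3 + 0)))
step 2: add_zero (→) rewrites (3 + 0) into 3, now ((2 + ((0 + b) + 0)) * (3 + 3))
step 3: add_comm (→) rewrites (0 + b) into (b + 0), now ((2 + ((b + 0) + 0)) * (3 + 3))
step 4: add_zero (→) rewrites (b + 0) into b, now ((2 + (b + 0)) * (3 + 3))
step 5: add_zero (→) rewrites (b + 0) into b, now ((2 + b) * (3 + 3))
step 6: mul_one (←) rewrites 2 into (2 * 1), now (((2 * 1) + b) * (3 + 3))
step 7: distrib (←) rewrites (((2 * 1) + b) * (3 + 3)) into ((((2 * 1) + b) * 3) + (((2 * 1) + b) * 3))
step 8: mul_one (←) rewrites 2 into (2 * 1), which is E2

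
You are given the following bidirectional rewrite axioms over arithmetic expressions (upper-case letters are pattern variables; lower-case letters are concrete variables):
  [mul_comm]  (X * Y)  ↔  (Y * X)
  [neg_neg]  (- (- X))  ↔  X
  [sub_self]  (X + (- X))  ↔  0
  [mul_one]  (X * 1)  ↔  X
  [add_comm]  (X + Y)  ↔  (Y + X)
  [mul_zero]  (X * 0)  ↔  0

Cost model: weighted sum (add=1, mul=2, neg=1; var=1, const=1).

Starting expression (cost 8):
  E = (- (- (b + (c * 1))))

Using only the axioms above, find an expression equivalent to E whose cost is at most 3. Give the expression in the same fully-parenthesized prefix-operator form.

(c + b)   [cost 3]

(1) (- (- (b + (c * 1))))  =[neg_neg →]=  (b + (c * 1))
(2) (b + (c * 1))  =[add_comm →]=  ((c * 1) + b)
(3) (c * 1)  =[mul_one →]=  c    ⊢ cost 3, within 3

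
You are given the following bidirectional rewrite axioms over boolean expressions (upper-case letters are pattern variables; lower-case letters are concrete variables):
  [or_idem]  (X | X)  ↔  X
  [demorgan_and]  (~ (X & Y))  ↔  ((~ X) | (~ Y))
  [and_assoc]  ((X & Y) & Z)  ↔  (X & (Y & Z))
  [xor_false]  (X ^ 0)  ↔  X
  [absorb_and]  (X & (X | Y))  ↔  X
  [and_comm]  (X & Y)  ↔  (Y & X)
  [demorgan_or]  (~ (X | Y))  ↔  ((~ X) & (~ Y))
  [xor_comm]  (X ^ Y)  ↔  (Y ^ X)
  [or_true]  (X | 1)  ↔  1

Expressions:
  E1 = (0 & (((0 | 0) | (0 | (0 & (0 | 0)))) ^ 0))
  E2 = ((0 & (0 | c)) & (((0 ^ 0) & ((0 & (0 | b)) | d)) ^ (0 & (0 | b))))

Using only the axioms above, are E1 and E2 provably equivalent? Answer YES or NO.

YES

step 1: absorb_and (→) rewrites (0 & (0 | 0)) into 0, now (0 & (((0 | 0) | (0 | 0)) ^ 0))
step 2: or_idem (→) rewrites ((0 | 0) | (0 | 0)) into (0 | 0), now (0 & ((0 | 0) ^ 0))
step 3: xor_false (→) rewrites ((0 | 0) ^ 0) into (0 | 0), now (0 & (0 | 0))
step 4: or_idem (→) rewrites (0 | 0) into 0, now (0 & 0)
step 5: xor_false (←) rewrites 0 into (0 ^ 0), now (0 & (0 ^ 0))
step 6: absorb_and (←) rewrites 0 into (0 & (0 | c)), now ((0 & (0 | c)) & (0 ^ 0))
step 7: absorb_and (←) rewrites 0 into (0 & (0 | d)), now ((0 & (0 | c)) & ((0 & (0 | d)) ^ 0))
step 8: xor_false (←) rewrites 0 into (0 ^ 0), now ((0 & (0 | c)) & (((0 ^ 0) & (0 | d)) ^ 0))
step 9: absorb_and (←) rewrites 0 into (0 & (0 | b)), now ((0 & (0 | c)) & (((0 ^ 0) & (0 | d)) ^ (0 & (0 | b))))
step 10: absorb_and (←) rewrites 0 into (0 & (0 | b)), which is E2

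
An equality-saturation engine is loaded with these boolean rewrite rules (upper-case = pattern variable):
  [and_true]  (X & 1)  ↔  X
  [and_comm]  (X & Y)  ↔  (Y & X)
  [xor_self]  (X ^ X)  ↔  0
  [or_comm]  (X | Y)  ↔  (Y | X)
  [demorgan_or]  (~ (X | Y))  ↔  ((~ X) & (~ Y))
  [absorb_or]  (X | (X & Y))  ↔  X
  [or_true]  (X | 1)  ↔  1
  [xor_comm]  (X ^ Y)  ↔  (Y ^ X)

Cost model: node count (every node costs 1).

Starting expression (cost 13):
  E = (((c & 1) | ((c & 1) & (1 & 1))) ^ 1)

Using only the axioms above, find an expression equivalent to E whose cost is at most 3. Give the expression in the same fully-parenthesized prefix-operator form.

(c ^ 1)   [cost 3]

step 1: and_true (→) rewrites (1 & 1) into 1, now (((c & 1) | ((c & 1) & 1)) ^ 1)
step 2: absorb_or (→) rewrites ((c & 1) | ((c & 1) & 1)) into (c & 1), now ((c & 1) ^ 1)
step 3: and_true (→) rewrites (c & 1) into c, reaching cost 3 (bound 3)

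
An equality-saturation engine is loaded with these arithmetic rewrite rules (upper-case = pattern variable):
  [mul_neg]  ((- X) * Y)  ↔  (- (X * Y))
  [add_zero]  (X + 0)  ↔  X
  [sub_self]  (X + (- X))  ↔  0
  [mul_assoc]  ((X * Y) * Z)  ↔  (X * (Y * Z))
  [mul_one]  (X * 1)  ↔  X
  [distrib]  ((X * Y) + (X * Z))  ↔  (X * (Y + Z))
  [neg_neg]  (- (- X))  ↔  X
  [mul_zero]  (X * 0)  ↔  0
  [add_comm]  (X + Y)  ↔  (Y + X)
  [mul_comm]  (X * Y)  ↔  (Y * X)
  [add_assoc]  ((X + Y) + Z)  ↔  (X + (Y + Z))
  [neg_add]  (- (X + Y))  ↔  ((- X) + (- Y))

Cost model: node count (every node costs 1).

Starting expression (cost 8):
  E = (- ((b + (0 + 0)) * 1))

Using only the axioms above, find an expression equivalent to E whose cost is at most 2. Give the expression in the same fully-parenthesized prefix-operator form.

step 1: add_zero (→) rewrites (0 + 0) into 0, now (- ((b + 0) * 1))
step 2: mul_one (→) rewrites ((b + 0) * 1) into (b + 0), now (- (b + 0))
step 3: add_zero (→) rewrites (b + 0) into b, reaching cost 2 (bound 2)

(- b)   [cost 2]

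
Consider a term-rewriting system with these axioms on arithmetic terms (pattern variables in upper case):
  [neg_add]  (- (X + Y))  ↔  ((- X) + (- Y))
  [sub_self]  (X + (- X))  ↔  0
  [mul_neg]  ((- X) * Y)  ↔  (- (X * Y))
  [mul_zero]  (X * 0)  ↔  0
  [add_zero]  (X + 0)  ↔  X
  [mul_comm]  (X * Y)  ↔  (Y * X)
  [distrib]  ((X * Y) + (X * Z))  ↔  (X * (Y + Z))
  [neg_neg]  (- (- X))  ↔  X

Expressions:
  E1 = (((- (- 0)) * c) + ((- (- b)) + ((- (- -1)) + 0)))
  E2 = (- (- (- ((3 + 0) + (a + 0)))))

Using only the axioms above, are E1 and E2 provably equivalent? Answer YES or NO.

NO

Every axiom is a valid identity, so a rewrite proof would force E1 and E2 to agree under every assignment.
At a=0, b=0, c=0: E1 = -1 but E2 = -3; they differ, so no derivation exists.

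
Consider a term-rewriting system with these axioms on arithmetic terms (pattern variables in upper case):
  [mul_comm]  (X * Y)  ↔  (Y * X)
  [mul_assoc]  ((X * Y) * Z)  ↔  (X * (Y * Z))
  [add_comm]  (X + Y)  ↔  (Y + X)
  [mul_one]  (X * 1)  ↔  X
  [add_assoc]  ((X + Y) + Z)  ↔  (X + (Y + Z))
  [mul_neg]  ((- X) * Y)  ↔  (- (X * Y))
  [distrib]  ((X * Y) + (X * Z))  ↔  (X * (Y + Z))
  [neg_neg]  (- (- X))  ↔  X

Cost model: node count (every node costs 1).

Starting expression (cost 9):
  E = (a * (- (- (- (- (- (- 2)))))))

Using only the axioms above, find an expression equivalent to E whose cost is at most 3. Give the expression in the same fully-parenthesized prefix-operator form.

(1) (- (- (- (- (- (- 2))))))  =[neg_neg →]=  (- (- (- (- 2))))    ⊢ (a * (- (- (- (- 2)))))
(2) (- (- (- (- 2))))  =[neg_neg →]=  (- (- 2))    ⊢ (a * (- (- 2)))
(3) (- (- 2))  =[neg_neg →]=  2    ⊢ cost 3, within 3

(a * 2)   [cost 3]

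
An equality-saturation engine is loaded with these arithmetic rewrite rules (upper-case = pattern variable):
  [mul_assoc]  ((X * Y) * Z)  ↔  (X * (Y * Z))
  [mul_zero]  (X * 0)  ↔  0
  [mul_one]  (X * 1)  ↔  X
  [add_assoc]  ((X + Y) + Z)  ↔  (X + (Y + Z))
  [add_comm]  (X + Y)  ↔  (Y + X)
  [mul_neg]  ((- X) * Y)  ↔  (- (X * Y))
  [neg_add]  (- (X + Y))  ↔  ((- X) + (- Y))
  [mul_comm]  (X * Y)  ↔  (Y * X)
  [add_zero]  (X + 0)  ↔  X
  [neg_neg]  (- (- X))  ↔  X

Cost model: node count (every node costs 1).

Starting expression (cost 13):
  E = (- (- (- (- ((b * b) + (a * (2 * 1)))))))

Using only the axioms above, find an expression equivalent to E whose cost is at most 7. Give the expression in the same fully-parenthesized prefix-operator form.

(1) (- (- (- ((b * b) + (a * (2 * 1))))))  =[neg_neg →]=  (- ((b * b) + (a * (2 * 1))))    ⊢ (- (- ((b * b) + (a * (2 * 1)))))
(2) (2 * 1)  =[mul_one →]=  2    ⊢ (- (- ((b * b) + (a * 2))))
(3) (- (- ((b * b) + (a * 2))))  =[neg_neg →]=  ((b * b) + (a * 2))    ⊢ cost 7, within 7

((b * b) + (a * 2))   [cost 7]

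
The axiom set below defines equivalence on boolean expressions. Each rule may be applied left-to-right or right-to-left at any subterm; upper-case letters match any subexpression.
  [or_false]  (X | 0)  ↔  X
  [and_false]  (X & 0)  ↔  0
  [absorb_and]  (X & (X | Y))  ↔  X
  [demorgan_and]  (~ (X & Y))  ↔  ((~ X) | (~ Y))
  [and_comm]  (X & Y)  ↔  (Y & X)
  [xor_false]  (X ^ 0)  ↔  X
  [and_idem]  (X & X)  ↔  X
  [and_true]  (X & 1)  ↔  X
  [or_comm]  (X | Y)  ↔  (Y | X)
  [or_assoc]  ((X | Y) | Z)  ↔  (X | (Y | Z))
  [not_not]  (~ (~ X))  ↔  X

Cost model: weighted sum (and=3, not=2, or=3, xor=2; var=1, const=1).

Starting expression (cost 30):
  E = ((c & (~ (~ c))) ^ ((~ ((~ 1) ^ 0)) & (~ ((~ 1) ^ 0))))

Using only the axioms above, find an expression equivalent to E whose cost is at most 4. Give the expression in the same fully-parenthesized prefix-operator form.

(c ^ 1)   [cost 4]

1. [and_idem →] ((~ ((~ 1) ^ 0)) & (~ ((~ 1) ^ 0)))  →  (~ ((~ 1) ^ 0));  E = ((c & (~ (~ c))) ^ (~ ((~ 1) ^ 0)))
2. [xor_false →] ((~ 1) ^ 0)  →  (~ 1);  E = ((c & (~ (~ c))) ^ (~ (~ 1)))
3. [not_not →] (~ (~ 1))  →  1;  E = ((c & (~ (~ c))) ^ 1)
4. [not_not →] (~ (~ c))  →  c;  E = ((c & c) ^ 1)
5. [and_idem →] (c & c)  →  c;  cost 4 ≤ 4, done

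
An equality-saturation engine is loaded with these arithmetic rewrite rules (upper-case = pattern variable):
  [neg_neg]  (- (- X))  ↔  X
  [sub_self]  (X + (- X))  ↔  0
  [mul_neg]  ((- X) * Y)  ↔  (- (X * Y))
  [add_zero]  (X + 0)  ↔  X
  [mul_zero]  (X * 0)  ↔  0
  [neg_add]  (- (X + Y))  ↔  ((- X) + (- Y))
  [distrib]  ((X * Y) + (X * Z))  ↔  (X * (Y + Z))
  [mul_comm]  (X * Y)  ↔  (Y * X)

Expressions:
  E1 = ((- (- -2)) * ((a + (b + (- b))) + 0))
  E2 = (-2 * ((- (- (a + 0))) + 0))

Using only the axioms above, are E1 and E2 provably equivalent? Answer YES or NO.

YES

1. [add_zero →] ((a + (b + (- b))) + 0)  →  (a + (b + (- b)));  E1 = ((- (- -2)) * (a + (b + (- b))))
2. [sub_self →] (b + (- b))  →  0;  E1 = ((- (- -2)) * (a + 0))
3. [neg_neg →] (- (- -2))  →  -2;  E1 = (-2 * (a + 0))
4. [add_zero ←] (a + 0)  →  ((a + 0) + 0);  E1 = (-2 * ((a + 0) + 0))
5. [neg_neg ←] (a + 0)  →  (- (- (a + 0)));  this is E2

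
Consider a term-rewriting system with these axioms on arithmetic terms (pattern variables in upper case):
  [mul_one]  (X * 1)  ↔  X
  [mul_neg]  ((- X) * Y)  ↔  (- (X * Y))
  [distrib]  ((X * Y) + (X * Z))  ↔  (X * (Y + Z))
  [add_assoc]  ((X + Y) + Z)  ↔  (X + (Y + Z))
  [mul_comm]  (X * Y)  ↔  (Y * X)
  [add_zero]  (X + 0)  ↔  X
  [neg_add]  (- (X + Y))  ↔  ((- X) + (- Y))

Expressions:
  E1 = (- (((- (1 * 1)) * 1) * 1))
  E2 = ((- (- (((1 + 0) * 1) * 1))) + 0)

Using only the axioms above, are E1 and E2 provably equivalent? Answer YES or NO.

1. [mul_one →] ((- (1 * 1)) * 1)  →  (- (1 * 1));  E1 = (- ((- (1 * 1)) * 1))
2. [mul_one →] (1 * 1)  →  1;  E1 = (- ((- 1) * 1))
3. [mul_one →] ((- 1) * 1)  →  (- 1);  E1 = (- (- 1))
4. [mul_one ←] 1  →  (1 * 1);  E1 = (- (- (1 * 1)))
5. [add_zero ←] 1  →  (1 + 0);  E1 = (- (- ((1 + 0) * 1)))
6. [add_zero ←] (- (- ((1 + 0) * 1)))  →  ((- (- ((1 + 0) * 1))) + 0)
7. [mul_one ←] (1 + 0)  →  ((1 + 0) * 1);  this is E2

YES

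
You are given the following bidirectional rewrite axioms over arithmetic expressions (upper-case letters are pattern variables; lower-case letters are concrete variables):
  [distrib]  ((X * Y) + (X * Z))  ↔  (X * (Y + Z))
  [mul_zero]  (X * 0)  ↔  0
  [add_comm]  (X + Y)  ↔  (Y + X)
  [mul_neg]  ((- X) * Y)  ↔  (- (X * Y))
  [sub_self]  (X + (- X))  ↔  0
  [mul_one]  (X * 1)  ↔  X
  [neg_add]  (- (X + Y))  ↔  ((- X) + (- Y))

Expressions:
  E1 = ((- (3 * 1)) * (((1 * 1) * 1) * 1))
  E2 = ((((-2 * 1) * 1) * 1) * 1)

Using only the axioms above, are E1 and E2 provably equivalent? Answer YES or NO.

Every axiom is a valid identity, so a rewrite proof would force E1 and E2 to agree under every assignment.
At the empty assignment (no variables occur): E1 = -3 but E2 = -2; they differ, so no derivation exists.

NO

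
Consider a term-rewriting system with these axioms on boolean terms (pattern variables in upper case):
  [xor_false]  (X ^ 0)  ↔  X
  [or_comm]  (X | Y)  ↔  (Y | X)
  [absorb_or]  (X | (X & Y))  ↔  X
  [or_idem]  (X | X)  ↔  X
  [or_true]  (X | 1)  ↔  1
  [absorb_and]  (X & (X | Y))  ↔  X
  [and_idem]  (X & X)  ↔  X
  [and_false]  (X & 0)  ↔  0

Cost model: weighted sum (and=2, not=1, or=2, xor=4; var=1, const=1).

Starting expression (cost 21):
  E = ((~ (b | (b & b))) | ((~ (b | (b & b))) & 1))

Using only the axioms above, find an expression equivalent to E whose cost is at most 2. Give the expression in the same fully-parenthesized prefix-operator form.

step 1: absorb_or (→) rewrites ((~ (b | (b & b))) | ((~ (b | (b & b))) & 1)) into (~ (b | (b & b)))
step 2: and_idem (→) rewrites (b & b) into b, now (~ (b | b))
step 3: or_idem (→) rewrites (b | b) into b, reaching cost 2 (bound 2)

(~ b)   [cost 2]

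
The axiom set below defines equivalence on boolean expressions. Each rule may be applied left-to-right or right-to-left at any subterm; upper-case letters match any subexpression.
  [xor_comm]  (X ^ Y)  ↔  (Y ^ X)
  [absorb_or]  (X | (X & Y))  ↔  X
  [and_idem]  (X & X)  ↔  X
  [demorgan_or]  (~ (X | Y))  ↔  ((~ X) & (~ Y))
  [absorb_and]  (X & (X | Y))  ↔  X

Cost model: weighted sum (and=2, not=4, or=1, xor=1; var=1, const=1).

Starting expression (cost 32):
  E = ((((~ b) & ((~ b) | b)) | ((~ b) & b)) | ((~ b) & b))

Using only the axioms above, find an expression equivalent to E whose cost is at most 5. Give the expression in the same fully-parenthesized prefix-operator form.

(~ b)   [cost 5]

step 1: absorb_and (→) rewrites ((~ b) & ((~ b) | b)) into (~ b), now (((~ b) | ((~ b) & b)) | ((~ b) & b))
step 2: absorb_or (→) rewrites ((~ b) | ((~ b) & b)) into (~ b), now ((~ b) | ((~ b) & b))
step 3: absorb_or (→) rewrites ((~ b) | ((~ b) & b)) into (~ b), reaching cost 5 (bound 5)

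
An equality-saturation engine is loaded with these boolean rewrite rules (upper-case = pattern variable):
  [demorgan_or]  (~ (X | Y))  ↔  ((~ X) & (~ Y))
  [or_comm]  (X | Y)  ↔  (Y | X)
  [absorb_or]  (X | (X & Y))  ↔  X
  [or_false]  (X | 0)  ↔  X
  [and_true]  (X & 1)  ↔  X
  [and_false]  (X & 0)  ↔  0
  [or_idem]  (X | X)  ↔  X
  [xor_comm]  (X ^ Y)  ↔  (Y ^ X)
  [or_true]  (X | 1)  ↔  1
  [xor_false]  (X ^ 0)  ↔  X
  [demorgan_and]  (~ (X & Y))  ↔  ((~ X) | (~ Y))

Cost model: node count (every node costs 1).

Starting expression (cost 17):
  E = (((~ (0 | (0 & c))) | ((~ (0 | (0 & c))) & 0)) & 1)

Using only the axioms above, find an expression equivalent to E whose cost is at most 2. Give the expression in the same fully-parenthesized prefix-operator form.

step 1: absorb_or (→) rewrites ((~ (0 | (0 & c))) | ((~ (0 | (0 & c))) & 0)) into (~ (0 | (0 & c))), now ((~ (0 | (0 & c))) & 1)
step 2: and_true (→) rewrites ((~ (0 | (0 & c))) & 1) into (~ (0 | (0 & c)))
step 3: absorb_or (→) rewrites (0 | (0 & c)) into 0, reaching cost 2 (bound 2)

(~ 0)   [cost 2]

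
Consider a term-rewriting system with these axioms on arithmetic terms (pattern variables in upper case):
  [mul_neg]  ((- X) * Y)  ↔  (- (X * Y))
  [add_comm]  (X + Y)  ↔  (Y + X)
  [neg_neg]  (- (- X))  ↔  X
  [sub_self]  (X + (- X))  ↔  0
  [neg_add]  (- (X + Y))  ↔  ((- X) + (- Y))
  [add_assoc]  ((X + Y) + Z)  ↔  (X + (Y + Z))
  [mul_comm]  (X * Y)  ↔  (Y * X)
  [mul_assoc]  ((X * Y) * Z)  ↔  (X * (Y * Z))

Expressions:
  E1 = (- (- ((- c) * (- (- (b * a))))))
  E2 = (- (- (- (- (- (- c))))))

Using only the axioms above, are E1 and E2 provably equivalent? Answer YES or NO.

All listed rules preserve value, hence provable equivalence implies equal values everywhere; look for a separating assignment.
a=0, b=0, c=1 gives E1 ↦ 0, E2 ↦ 1; values differ ⇒ not provably equivalent.

NO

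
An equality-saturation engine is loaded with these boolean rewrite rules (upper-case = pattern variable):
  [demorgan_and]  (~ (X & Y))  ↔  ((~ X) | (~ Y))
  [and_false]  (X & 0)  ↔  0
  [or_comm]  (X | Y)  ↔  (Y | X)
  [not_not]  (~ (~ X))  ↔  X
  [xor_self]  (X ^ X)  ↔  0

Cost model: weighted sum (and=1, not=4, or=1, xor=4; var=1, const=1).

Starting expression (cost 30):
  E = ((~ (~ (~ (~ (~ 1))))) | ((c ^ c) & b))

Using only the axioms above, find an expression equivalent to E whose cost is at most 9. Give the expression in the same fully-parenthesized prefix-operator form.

1. [xor_self →] (c ^ c)  →  0;  E = ((~ (~ (~ (~ (~ 1))))) | (0 & b))
2. [not_not →] (~ (~ 1))  →  1;  E = ((~ (~ (~ 1))) | (0 & b))
3. [not_not →] (~ (~ (~ 1)))  →  (~ 1);  cost 9 ≤ 9, done

((~ 1) | (0 & b))   [cost 9]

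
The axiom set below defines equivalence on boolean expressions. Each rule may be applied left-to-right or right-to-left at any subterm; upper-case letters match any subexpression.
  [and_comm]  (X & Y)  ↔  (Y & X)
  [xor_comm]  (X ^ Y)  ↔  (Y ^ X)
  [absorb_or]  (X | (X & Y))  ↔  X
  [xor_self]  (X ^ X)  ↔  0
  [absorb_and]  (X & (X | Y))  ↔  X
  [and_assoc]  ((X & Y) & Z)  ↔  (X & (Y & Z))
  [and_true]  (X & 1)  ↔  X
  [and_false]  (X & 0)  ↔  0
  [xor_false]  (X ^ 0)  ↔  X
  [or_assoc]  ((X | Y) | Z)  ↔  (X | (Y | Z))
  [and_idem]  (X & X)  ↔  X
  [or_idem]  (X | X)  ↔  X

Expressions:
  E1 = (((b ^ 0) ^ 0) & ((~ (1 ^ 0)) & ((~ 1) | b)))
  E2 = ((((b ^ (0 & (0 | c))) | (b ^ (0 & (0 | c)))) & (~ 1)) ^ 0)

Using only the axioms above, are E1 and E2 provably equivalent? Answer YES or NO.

YES

step 1: xor_false (→) rewrites ((b ^ 0) ^ 0) into (b ^ 0), now ((b ^ 0) & ((~ (1 ^ 0)) & ((~ 1) | b)))
step 2: xor_false (→) rewrites (1 ^ 0) into 1, now ((b ^ 0) & ((~ 1) & ((~ 1) | b)))
step 3: absorb_and (→) rewrites ((~ 1) & ((~ 1) | b)) into (~ 1), now ((b ^ 0) & (~ 1))
step 4: xor_false (←) rewrites ((b ^ 0) & (~ 1)) into (((b ^ 0) & (~ 1)) ^ 0)
step 5: absorb_and (←) rewrites 0 into (0 & (0 | c)), now (((b ^ (0 & (0 | c))) & (~ 1)) ^ 0)
step 6: or_idem (←) rewrites (b ^ (0 & (0 | c))) into ((b ^ (0 & (0 | c))) | (b ^ (0 & (0 | c)))), which is E2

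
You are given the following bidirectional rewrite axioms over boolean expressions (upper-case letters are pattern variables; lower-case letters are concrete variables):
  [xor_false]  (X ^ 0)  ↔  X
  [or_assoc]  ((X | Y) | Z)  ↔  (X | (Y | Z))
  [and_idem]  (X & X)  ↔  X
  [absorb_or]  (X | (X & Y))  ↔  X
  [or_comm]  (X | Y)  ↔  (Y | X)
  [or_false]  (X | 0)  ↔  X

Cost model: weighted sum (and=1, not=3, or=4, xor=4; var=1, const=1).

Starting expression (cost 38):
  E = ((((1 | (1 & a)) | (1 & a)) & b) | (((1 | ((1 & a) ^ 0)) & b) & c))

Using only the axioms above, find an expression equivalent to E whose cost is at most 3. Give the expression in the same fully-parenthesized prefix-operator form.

(1 & b)   [cost 3]

1. [xor_false →] ((1 & a) ^ 0)  →  (1 & a);  E = ((((1 | (1 & a)) | (1 & a)) & b) | (((1 | (1 & a)) & b) & c))
2. [absorb_or →] (1 | (1 & a))  →  1;  E = (((1 | (1 & a)) & b) | (((1 | (1 & a)) & b) & c))
3. [absorb_or →] (((1 | (1 & a)) & b) | (((1 | (1 & a)) & b) & c))  →  ((1 | (1 & a)) & b)
4. [absorb_or →] (1 | (1 & a))  →  1;  cost 3 ≤ 3, done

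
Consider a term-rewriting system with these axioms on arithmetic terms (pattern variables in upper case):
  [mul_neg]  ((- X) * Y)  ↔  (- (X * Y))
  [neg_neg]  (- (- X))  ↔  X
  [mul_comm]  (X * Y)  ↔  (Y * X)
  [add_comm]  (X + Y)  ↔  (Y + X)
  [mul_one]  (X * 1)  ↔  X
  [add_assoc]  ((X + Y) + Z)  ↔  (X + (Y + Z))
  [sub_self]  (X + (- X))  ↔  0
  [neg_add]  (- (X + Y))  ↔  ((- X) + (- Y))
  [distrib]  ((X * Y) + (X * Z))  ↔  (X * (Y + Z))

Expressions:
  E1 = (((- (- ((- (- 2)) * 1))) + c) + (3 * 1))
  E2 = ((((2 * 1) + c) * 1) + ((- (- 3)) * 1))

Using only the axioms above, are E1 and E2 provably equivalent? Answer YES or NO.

step 1: mul_one (→) rewrites ((- (- 2)) * 1) into (- (- 2)), now (((- (- (- (- 2)))) + c) + (3 * 1))
step 2: neg_neg (→) rewrites (- (- 2)) into 2, now (((- (- 2)) + c) + (3 * 1))
step 3: neg_neg (→) rewrites (- (- 2)) into 2, now ((2 + c) + (3 * 1))
step 4: mul_one (←) rewrites 2 into (2 * 1), now (((2 * 1) + c) + (3 * 1))
step 5: mul_one (←) rewrites ((2 * 1) + c) into (((2 * 1) + c) * 1), now ((((2 * 1) + c) * 1) + (3 * 1))
step 6: neg_neg (←) rewrites 3 into (- (- 3)), which is E2

YES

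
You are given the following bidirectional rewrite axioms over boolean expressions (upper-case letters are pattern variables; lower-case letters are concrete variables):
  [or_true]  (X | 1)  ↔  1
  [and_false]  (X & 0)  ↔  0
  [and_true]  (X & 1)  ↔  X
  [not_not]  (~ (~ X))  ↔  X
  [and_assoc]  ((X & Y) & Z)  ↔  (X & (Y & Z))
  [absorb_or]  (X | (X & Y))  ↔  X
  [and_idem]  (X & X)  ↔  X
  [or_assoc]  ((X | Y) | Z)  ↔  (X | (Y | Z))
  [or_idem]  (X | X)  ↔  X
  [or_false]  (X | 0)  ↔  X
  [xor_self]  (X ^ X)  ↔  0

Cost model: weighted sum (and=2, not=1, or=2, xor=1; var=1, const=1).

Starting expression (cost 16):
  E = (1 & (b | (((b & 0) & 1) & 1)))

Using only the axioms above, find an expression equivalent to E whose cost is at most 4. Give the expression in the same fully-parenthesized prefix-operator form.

(1 & b)   [cost 4]

step 1: and_true (→) rewrites ((b & 0) & 1) into (b & 0), now (1 & (b | ((b & 0) & 1)))
step 2: and_true (→) rewrites ((b & 0) & 1) into (b & 0), now (1 & (b | (b & 0)))
step 3: absorb_or (→) rewrites (b | (b & 0)) into b, reaching cost 4 (bound 4)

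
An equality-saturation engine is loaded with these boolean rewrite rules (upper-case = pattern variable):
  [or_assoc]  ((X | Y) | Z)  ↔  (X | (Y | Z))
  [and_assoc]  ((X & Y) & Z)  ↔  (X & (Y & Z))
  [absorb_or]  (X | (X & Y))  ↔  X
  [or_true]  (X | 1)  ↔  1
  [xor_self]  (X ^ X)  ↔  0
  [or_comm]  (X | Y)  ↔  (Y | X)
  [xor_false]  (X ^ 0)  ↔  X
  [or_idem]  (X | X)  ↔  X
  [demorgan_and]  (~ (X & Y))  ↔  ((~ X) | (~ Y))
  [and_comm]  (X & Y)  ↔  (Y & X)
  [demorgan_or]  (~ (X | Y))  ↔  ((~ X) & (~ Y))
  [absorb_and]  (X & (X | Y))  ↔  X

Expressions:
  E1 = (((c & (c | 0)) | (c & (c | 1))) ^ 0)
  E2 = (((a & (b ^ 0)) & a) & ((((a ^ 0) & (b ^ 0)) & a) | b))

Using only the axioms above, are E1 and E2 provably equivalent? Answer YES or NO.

NO

Every axiom is a valid identity, so a rewrite proof would force E1 and E2 to agree under every assignment.
At a=0, b=0, c=1: E1 = 1 but E2 = 0; they differ, so no derivation exists.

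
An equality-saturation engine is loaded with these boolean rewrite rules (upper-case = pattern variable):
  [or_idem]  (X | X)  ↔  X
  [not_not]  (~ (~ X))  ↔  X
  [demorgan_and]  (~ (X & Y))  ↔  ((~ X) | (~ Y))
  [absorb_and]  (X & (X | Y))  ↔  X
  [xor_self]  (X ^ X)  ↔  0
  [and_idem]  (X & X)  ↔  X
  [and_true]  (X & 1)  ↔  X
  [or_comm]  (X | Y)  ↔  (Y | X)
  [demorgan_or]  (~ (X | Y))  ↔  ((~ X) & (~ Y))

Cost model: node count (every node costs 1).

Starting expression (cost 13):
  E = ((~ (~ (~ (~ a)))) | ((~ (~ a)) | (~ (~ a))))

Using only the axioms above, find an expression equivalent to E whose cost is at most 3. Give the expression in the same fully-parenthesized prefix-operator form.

(1) ((~ (~ a)) | (~ (~ a)))  =[or_idem →]=  (~ (~ a))    ⊢ ((~ (~ (~ (~ a)))) | (~ (~ a)))
(2) (~ (~ a))  =[not_not →]=  a    ⊢ ((~ (~ a)) | (~ (~ a)))
(3) ((~ (~ a)) | (~ (~ a)))  =[or_idem →]=  (~ (~ a))    ⊢ cost 3, within 3

(~ (~ a))   [cost 3]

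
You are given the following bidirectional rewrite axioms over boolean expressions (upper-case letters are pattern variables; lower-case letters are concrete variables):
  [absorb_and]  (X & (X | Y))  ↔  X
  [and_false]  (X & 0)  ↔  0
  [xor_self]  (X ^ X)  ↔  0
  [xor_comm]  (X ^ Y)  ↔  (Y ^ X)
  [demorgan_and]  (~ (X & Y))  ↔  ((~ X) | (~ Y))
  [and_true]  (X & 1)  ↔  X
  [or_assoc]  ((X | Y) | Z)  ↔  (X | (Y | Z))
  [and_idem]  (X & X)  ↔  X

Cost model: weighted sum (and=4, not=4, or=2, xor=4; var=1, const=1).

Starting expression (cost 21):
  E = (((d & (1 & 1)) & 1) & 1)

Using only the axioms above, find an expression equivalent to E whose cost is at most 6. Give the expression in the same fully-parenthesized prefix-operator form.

(d & 1)   [cost 6]

(1) ((d & (1 & 1)) & 1)  =[and_true →]=  (d & (1 & 1))    ⊢ ((d & (1 & 1)) & 1)
(2) (1 & 1)  =[and_true →]=  1    ⊢ ((d & 1) & 1)
(3) ((d & 1) & 1)  =[and_true →]=  (d & 1)    ⊢ cost 6, within 6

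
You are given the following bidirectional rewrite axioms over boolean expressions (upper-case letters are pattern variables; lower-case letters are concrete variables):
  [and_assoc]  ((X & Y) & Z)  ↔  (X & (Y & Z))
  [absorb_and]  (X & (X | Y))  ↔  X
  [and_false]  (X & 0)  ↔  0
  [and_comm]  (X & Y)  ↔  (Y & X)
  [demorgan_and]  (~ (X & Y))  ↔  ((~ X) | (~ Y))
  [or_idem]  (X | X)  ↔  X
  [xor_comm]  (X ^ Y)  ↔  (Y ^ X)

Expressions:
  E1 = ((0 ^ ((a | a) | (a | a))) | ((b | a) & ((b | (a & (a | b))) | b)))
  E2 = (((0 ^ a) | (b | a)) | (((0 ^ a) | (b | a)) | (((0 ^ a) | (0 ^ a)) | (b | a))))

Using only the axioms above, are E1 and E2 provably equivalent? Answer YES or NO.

(1) (a & (a | b))  =[absorb_and →]=  a    ⊢ ((0 ^ ((a | a) | (a | a))) | ((b | a) & ((b | a) | b)))
(2) ((a | a) | (a | a))  =[or_idem →]=  (a | a)    ⊢ ((0 ^ (a | a)) | ((b | a) & ((b | a) | b)))
(3) (a | a)  =[or_idem →]=  a    ⊢ ((0 ^ a) | ((b | a) & ((b | a) | b)))
(4) ((b | a) & ((b | a) | b))  =[absorb_and →]=  (b | a)    ⊢ ((0 ^ a) | (b | a))
(5) ((0 ^ a) | (b | a))  =[or_idem ←]=  (((0 ^ a) | (b | a)) | ((0 ^ a) | (b | a)))
(6) ((0 ^ a) | (b | a))  =[or_idem ←]=  (((0 ^ a) | (b | a)) | ((0 ^ a) | (b | a)))    ⊢ (((0 ^ a) | (b | a)) | (((0 ^ a) | (b | a)) | ((0 ^ a) | (b | a))))
(7) (0 ^ a)  =[or_idem ←]=  ((0 ^ a) | (0 ^ a))    ⊢ E2

YES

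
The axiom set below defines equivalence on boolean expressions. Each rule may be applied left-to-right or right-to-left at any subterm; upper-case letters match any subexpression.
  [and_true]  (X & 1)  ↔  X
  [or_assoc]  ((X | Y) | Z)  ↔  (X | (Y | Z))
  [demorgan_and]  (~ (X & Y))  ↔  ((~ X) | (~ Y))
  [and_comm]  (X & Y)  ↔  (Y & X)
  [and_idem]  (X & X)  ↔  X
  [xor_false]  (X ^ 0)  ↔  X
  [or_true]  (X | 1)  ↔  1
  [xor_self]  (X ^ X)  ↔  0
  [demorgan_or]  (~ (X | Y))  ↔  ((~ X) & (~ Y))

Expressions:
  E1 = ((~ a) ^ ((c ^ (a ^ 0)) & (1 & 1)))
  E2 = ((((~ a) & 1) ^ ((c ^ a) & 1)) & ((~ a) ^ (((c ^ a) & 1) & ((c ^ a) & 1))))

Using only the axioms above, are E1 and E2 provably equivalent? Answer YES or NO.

YES

step 1: and_true (→) rewrites (1 & 1) into 1, now ((~ a) ^ ((c ^ (a ^ 0)) & 1))
step 2: and_true (→) rewrites ((c ^ (a ^ 0)) & 1) into (c ^ (a ^ 0)), now ((~ a) ^ (c ^ (a ^ 0)))
step 3: xor_false (→) rewrites (a ^ 0) into a, now ((~ a) ^ (c ^ a))
step 4: and_true (←) rewrites (c ^ a) into ((c ^ a) & 1), now ((~ a) ^ ((c ^ a) & 1))
step 5: and_idem (←) rewrites ((~ a) ^ ((c ^ a) & 1)) into (((~ a) ^ ((c ^ a) & 1)) & ((~ a) ^ ((c ^ a) & 1)))
step 6: and_true (←) rewrites (~ a) into ((~ a) & 1), now ((((~ a) & 1) ^ ((c ^ a) & 1)) & ((~ a) ^ ((c ^ a) & 1)))
step 7: and_idem (←) rewrites ((c ^ a) & 1) into (((c ^ a) & 1) & ((c ^ a) & 1)), which is E2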